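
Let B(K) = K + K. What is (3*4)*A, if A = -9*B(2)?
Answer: -432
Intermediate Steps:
B(K) = 2*K
A = -36 (A = -18*2 = -9*4 = -36)
(3*4)*A = (3*4)*(-36) = 12*(-36) = -432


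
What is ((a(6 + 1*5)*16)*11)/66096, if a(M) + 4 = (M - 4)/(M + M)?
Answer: -1/102 ≈ -0.0098039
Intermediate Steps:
a(M) = -4 + (-4 + M)/(2*M) (a(M) = -4 + (M - 4)/(M + M) = -4 + (-4 + M)/((2*M)) = -4 + (-4 + M)*(1/(2*M)) = -4 + (-4 + M)/(2*M))
((a(6 + 1*5)*16)*11)/66096 = (((-7/2 - 2/(6 + 1*5))*16)*11)/66096 = (((-7/2 - 2/(6 + 5))*16)*11)*(1/66096) = (((-7/2 - 2/11)*16)*11)*(1/66096) = (-81/22*16*11)*(1/66096) = -648/11*11*(1/66096) = -648*1/66096 = -1/102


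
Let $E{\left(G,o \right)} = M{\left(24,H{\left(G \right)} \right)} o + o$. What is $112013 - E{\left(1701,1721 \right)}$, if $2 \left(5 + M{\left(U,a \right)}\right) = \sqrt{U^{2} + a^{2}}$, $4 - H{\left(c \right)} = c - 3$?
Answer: $118897 - 1721 \sqrt{717553} \approx -1.3389 \cdot 10^{6}$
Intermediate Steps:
$H{\left(c \right)} = 7 - c$ ($H{\left(c \right)} = 4 - \left(c - 3\right) = 4 - \left(-3 + c\right) = 7 - c$)
$M{\left(U,a \right)} = -5 + \frac{\sqrt{U^{2} + a^{2}}}{2}$
$E{\left(G,o \right)} = o + o \left(-5 + \frac{\sqrt{576 + \left(7 - G\right)^{2}}}{2}\right)$ ($E{\left(G,o \right)} = \left(-5 + \frac{\sqrt{24^{2} + \left(7 - G\right)^{2}}}{2}\right) o + o = \left(-5 + \frac{\sqrt{576 + \left(7 - G\right)^{2}}}{2}\right) o + o = o \left(-5 + \frac{\sqrt{576 + \left(7 - G\right)^{2}}}{2}\right) + o = o + o \left(-5 + \frac{\sqrt{576 + \left(7 - G\right)^{2}}}{2}\right)$)
$112013 - E{\left(1701,1721 \right)} = 112013 - \frac{1}{2} \cdot 1721 \left(-8 + \sqrt{576 + \left(-7 + 1701\right)^{2}}\right) = 112013 - \frac{1}{2} \cdot 1721 \left(-8 + \sqrt{576 + 1694^{2}}\right) = 112013 - \frac{1}{2} \cdot 1721 \left(-8 + \sqrt{576 + 2869636}\right) = 112013 - \frac{1}{2} \cdot 1721 \left(-8 + \sqrt{2870212}\right) = 112013 - \frac{1}{2} \cdot 1721 \left(-8 + 2 \sqrt{717553}\right) = 112013 - \left(-6884 + 1721 \sqrt{717553}\right) = 112013 + \left(6884 - 1721 \sqrt{717553}\right) = 118897 - 1721 \sqrt{717553}$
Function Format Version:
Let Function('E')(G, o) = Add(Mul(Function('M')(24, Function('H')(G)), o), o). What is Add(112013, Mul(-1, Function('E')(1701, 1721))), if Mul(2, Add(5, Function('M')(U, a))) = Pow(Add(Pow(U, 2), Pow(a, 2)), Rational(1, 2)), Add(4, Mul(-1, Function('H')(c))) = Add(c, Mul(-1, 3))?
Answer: Add(118897, Mul(-1721, Pow(717553, Rational(1, 2)))) ≈ -1.3389e+6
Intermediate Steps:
Function('H')(c) = Add(7, Mul(-1, c)) (Function('H')(c) = Add(4, Mul(-1, Add(c, Mul(-1, 3)))) = Add(4, Mul(-1, Add(c, -3))) = Add(4, Mul(-1, Add(-3, c))) = Add(4, Add(3, Mul(-1, c))) = Add(7, Mul(-1, c)))
Function('M')(U, a) = Add(-5, Mul(Rational(1, 2), Pow(Add(Pow(U, 2), Pow(a, 2)), Rational(1, 2))))
Function('E')(G, o) = Add(o, Mul(o, Add(-5, Mul(Rational(1, 2), Pow(Add(576, Pow(Add(7, Mul(-1, G)), 2)), Rational(1, 2)))))) (Function('E')(G, o) = Add(Mul(Add(-5, Mul(Rational(1, 2), Pow(Add(Pow(24, 2), Pow(Add(7, Mul(-1, G)), 2)), Rational(1, 2)))), o), o) = Add(Mul(Add(-5, Mul(Rational(1, 2), Pow(Add(576, Pow(Add(7, Mul(-1, G)), 2)), Rational(1, 2)))), o), o) = Add(Mul(o, Add(-5, Mul(Rational(1, 2), Pow(Add(576, Pow(Add(7, Mul(-1, G)), 2)), Rational(1, 2))))), o) = Add(o, Mul(o, Add(-5, Mul(Rational(1, 2), Pow(Add(576, Pow(Add(7, Mul(-1, G)), 2)), Rational(1, 2)))))))
Add(112013, Mul(-1, Function('E')(1701, 1721))) = Add(112013, Mul(-1, Mul(Rational(1, 2), 1721, Add(-8, Pow(Add(576, Pow(Add(-7, 1701), 2)), Rational(1, 2)))))) = Add(112013, Mul(-1, Mul(Rational(1, 2), 1721, Add(-8, Pow(Add(576, Pow(1694, 2)), Rational(1, 2)))))) = Add(112013, Mul(-1, Mul(Rational(1, 2), 1721, Add(-8, Pow(Add(576, 2869636), Rational(1, 2)))))) = Add(112013, Mul(-1, Mul(Rational(1, 2), 1721, Add(-8, Pow(2870212, Rational(1, 2)))))) = Add(112013, Mul(-1, Mul(Rational(1, 2), 1721, Add(-8, Mul(2, Pow(717553, Rational(1, 2))))))) = Add(112013, Mul(-1, Add(-6884, Mul(1721, Pow(717553, Rational(1, 2)))))) = Add(112013, Add(6884, Mul(-1721, Pow(717553, Rational(1, 2))))) = Add(118897, Mul(-1721, Pow(717553, Rational(1, 2))))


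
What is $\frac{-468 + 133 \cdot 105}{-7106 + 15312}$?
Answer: $\frac{1227}{746} \approx 1.6448$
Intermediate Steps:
$\frac{-468 + 133 \cdot 105}{-7106 + 15312} = \frac{-468 + 13965}{8206} = 13497 \cdot \frac{1}{8206} = \frac{1227}{746}$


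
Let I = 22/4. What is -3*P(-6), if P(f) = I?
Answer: -33/2 ≈ -16.500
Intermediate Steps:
I = 11/2 (I = 22*(¼) = 11/2 ≈ 5.5000)
P(f) = 11/2
-3*P(-6) = -3*11/2 = -33/2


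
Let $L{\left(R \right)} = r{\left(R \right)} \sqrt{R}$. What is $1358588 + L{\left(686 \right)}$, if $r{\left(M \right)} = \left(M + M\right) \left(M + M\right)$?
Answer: $1358588 + 13176688 \sqrt{14} \approx 5.0661 \cdot 10^{7}$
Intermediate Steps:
$r{\left(M \right)} = 4 M^{2}$ ($r{\left(M \right)} = 2 M 2 M = 4 M^{2}$)
$L{\left(R \right)} = 4 R^{\frac{5}{2}}$ ($L{\left(R \right)} = 4 R^{2} \sqrt{R} = 4 R^{\frac{5}{2}}$)
$1358588 + L{\left(686 \right)} = 1358588 + 4 \cdot 686^{\frac{5}{2}} = 1358588 + 4 \cdot 3294172 \sqrt{14} = 1358588 + 13176688 \sqrt{14}$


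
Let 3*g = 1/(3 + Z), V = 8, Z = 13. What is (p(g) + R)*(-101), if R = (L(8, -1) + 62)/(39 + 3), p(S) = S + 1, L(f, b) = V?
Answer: -4343/16 ≈ -271.44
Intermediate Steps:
L(f, b) = 8
g = 1/48 (g = 1/(3*(3 + 13)) = (⅓)/16 = (⅓)*(1/16) = 1/48 ≈ 0.020833)
p(S) = 1 + S
R = 5/3 (R = (8 + 62)/(39 + 3) = 70/42 = 70*(1/42) = 5/3 ≈ 1.6667)
(p(g) + R)*(-101) = ((1 + 1/48) + 5/3)*(-101) = (49/48 + 5/3)*(-101) = (43/16)*(-101) = -4343/16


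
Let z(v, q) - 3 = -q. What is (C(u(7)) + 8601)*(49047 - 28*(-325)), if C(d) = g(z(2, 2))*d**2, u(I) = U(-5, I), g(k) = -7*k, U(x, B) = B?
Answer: 480177926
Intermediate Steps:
z(v, q) = 3 - q
u(I) = I
C(d) = -7*d**2 (C(d) = (-7*(3 - 1*2))*d**2 = (-7*(3 - 2))*d**2 = (-7*1)*d**2 = -7*d**2)
(C(u(7)) + 8601)*(49047 - 28*(-325)) = (-7*7**2 + 8601)*(49047 - 28*(-325)) = (-7*49 + 8601)*(49047 + 9100) = (-343 + 8601)*58147 = 8258*58147 = 480177926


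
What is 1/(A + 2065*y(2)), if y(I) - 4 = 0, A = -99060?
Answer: -1/90800 ≈ -1.1013e-5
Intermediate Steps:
y(I) = 4 (y(I) = 4 + 0 = 4)
1/(A + 2065*y(2)) = 1/(-99060 + 2065*4) = 1/(-99060 + 8260) = 1/(-90800) = -1/90800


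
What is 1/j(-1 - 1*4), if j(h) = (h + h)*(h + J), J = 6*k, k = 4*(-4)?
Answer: 1/1010 ≈ 0.00099010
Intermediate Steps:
k = -16
J = -96 (J = 6*(-16) = -96)
j(h) = 2*h*(-96 + h) (j(h) = (h + h)*(h - 96) = (2*h)*(-96 + h) = 2*h*(-96 + h))
1/j(-1 - 1*4) = 1/(2*(-1 - 1*4)*(-96 + (-1 - 1*4))) = 1/(2*(-1 - 4)*(-96 + (-1 - 4))) = 1/(2*(-5)*(-96 - 5)) = 1/(2*(-5)*(-101)) = 1/1010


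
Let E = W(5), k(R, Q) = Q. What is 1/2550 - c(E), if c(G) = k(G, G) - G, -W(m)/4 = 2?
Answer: 1/2550 ≈ 0.00039216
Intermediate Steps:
W(m) = -8 (W(m) = -4*2 = -8)
E = -8
c(G) = 0 (c(G) = G - G = 0)
1/2550 - c(E) = 1/2550 - 1*0 = 1/2550 + 0 = 1/2550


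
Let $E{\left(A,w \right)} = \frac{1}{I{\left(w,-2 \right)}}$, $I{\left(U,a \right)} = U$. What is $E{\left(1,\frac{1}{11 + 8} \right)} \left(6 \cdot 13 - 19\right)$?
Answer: $1121$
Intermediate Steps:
$E{\left(A,w \right)} = \frac{1}{w}$
$E{\left(1,\frac{1}{11 + 8} \right)} \left(6 \cdot 13 - 19\right) = \frac{6 \cdot 13 - 19}{\frac{1}{11 + 8}} = \frac{78 - 19}{\frac{1}{19}} = \frac{1}{\frac{1}{19}} \cdot 59 = 19 \cdot 59 = 1121$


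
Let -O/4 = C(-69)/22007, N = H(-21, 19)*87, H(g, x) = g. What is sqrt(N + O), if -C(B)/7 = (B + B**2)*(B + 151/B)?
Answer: 7*I*sqrt(22258165891)/22007 ≈ 47.455*I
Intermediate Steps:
C(B) = -7*(B + B**2)*(B + 151/B)
N = -1827 (N = -21*87 = -1827)
O = -9352448/22007 (O = -4*(-1057 - 1057*(-69) - 7*(-69)**2 - 7*(-69)**3)/22007 = -4*(-1057 + 72933 - 7*4761 - 7*(-328509))/22007 = -4*(-1057 + 72933 - 33327 + 2299563)/22007 = -9352448/22007 ≈ -424.98)
sqrt(N + O) = sqrt(-1827 - 9352448/22007) = sqrt(-49559237/22007) = 7*I*sqrt(22258165891)/22007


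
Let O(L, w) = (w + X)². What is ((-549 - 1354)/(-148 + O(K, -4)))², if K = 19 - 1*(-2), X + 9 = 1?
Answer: 3621409/16 ≈ 2.2634e+5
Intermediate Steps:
X = -8 (X = -9 + 1 = -8)
K = 21 (K = 19 + 2 = 21)
O(L, w) = (-8 + w)² (O(L, w) = (w - 8)² = (-8 + w)²)
((-549 - 1354)/(-148 + O(K, -4)))² = ((-549 - 1354)/(-148 + (-8 - 4)²))² = (-1903/(-148 + (-12)²))² = (-1903/(-148 + 144))² = (-1903/(-4))² = (-1903*(-¼))² = (1903/4)² = 3621409/16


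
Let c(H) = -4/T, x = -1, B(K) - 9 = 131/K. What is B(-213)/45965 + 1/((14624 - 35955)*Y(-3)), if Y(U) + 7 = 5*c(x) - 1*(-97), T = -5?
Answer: 3571343059/19631158847130 ≈ 0.00018192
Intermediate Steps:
B(K) = 9 + 131/K
c(H) = 4/5 (c(H) = -4/(-5) = -4*(-1/5) = 4/5)
Y(U) = 94 (Y(U) = -7 + (5*(4/5) - 1*(-97)) = -7 + (4 + 97) = -7 + 101 = 94)
B(-213)/45965 + 1/((14624 - 35955)*Y(-3)) = (9 + 131/(-213))/45965 + 1/((14624 - 35955)*94) = (9 + 131*(-1/213))*(1/45965) + (1/94)/(-21331) = (9 - 131/213)*(1/45965) - 1/21331*1/94 = (1786/213)*(1/45965) - 1/2005114 = 1786/9790545 - 1/2005114 = 3571343059/19631158847130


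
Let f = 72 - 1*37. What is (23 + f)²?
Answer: 3364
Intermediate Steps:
f = 35 (f = 72 - 37 = 35)
(23 + f)² = (23 + 35)² = 58² = 3364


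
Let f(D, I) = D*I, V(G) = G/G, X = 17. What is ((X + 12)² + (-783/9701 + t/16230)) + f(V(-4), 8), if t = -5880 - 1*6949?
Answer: 133535536051/157447230 ≈ 848.13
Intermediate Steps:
t = -12829 (t = -5880 - 6949 = -12829)
V(G) = 1
((X + 12)² + (-783/9701 + t/16230)) + f(V(-4), 8) = ((17 + 12)² + (-783/9701 - 12829/16230)) + 1*8 = (29² + (-783*1/9701 - 12829*1/16230)) + 8 = (841 + (-783/9701 - 12829/16230)) + 8 = (841 - 137162219/157447230) + 8 = 132275958211/157447230 + 8 = 133535536051/157447230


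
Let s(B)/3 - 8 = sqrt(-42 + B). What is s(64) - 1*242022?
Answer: -241998 + 3*sqrt(22) ≈ -2.4198e+5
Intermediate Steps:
s(B) = 24 + 3*sqrt(-42 + B)
s(64) - 1*242022 = (24 + 3*sqrt(-42 + 64)) - 1*242022 = (24 + 3*sqrt(22)) - 242022 = -241998 + 3*sqrt(22)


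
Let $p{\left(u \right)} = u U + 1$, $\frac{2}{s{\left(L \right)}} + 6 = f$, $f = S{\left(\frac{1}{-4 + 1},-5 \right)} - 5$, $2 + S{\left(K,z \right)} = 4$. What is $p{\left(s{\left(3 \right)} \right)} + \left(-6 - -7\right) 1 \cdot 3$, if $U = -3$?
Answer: $\frac{14}{3} \approx 4.6667$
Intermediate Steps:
$S{\left(K,z \right)} = 2$ ($S{\left(K,z \right)} = -2 + 4 = 2$)
$f = -3$ ($f = 2 - 5 = -3$)
$s{\left(L \right)} = - \frac{2}{9}$ ($s{\left(L \right)} = \frac{2}{-6 - 3} = \frac{2}{-9} = 2 \left(- \frac{1}{9}\right) = - \frac{2}{9}$)
$p{\left(u \right)} = 1 - 3 u$ ($p{\left(u \right)} = u \left(-3\right) + 1 = - 3 u + 1 = 1 - 3 u$)
$p{\left(s{\left(3 \right)} \right)} + \left(-6 - -7\right) 1 \cdot 3 = \left(1 - - \frac{2}{3}\right) + \left(-6 - -7\right) 1 \cdot 3 = \left(1 + \frac{2}{3}\right) + \left(-6 + 7\right) 3 = \frac{5}{3} + 1 \cdot 3 = \frac{5}{3} + 3 = \frac{14}{3}$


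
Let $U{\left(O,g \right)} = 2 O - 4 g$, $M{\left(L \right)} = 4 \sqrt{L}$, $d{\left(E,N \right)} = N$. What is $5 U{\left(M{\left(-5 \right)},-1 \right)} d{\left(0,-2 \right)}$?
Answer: $-40 - 80 i \sqrt{5} \approx -40.0 - 178.89 i$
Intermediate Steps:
$U{\left(O,g \right)} = - 4 g + 2 O$
$5 U{\left(M{\left(-5 \right)},-1 \right)} d{\left(0,-2 \right)} = 5 \left(\left(-4\right) \left(-1\right) + 2 \cdot 4 \sqrt{-5}\right) \left(-2\right) = 5 \left(4 + 2 \cdot 4 i \sqrt{5}\right) \left(-2\right) = 5 \left(4 + 8 i \sqrt{5}\right) \left(-2\right) = \left(20 + 40 i \sqrt{5}\right) \left(-2\right) = -40 - 80 i \sqrt{5}$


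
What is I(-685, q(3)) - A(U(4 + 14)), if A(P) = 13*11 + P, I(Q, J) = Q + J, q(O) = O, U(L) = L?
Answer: -843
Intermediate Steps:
I(Q, J) = J + Q
A(P) = 143 + P
I(-685, q(3)) - A(U(4 + 14)) = (3 - 685) - (143 + (4 + 14)) = -682 - (143 + 18) = -682 - 1*161 = -682 - 161 = -843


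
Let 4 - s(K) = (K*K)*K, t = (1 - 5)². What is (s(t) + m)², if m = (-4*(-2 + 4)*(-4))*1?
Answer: 16483600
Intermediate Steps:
m = 32 (m = (-4*2*(-4))*1 = -8*(-4)*1 = 32*1 = 32)
t = 16 (t = (-4)² = 16)
s(K) = 4 - K³ (s(K) = 4 - K*K*K = 4 - K²*K = 4 - K³)
(s(t) + m)² = ((4 - 1*16³) + 32)² = ((4 - 1*4096) + 32)² = ((4 - 4096) + 32)² = (-4092 + 32)² = (-4060)² = 16483600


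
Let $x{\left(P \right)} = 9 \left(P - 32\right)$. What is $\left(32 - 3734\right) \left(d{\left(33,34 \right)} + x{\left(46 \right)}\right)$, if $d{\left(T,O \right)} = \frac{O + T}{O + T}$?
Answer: $-470154$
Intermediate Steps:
$d{\left(T,O \right)} = 1$
$x{\left(P \right)} = -288 + 9 P$ ($x{\left(P \right)} = 9 \left(-32 + P\right) = -288 + 9 P$)
$\left(32 - 3734\right) \left(d{\left(33,34 \right)} + x{\left(46 \right)}\right) = \left(32 - 3734\right) \left(1 + \left(-288 + 9 \cdot 46\right)\right) = - 3702 \left(1 + \left(-288 + 414\right)\right) = - 3702 \left(1 + 126\right) = \left(-3702\right) 127 = -470154$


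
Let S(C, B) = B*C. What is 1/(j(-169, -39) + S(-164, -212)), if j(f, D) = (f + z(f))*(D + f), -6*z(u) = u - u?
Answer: 1/69920 ≈ 1.4302e-5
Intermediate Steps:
z(u) = 0 (z(u) = -(u - u)/6 = -⅙*0 = 0)
j(f, D) = f*(D + f) (j(f, D) = (f + 0)*(D + f) = f*(D + f))
1/(j(-169, -39) + S(-164, -212)) = 1/(-169*(-39 - 169) - 212*(-164)) = 1/(-169*(-208) + 34768) = 1/(35152 + 34768) = 1/69920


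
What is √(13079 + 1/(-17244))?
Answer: 5*√4321236709/2874 ≈ 114.36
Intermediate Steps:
√(13079 + 1/(-17244)) = √(13079 - 1/17244) = √(225534275/17244) = 5*√4321236709/2874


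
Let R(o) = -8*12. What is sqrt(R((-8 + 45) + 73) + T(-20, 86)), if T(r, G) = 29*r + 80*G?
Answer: 2*sqrt(1551) ≈ 78.766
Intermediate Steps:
R(o) = -96
sqrt(R((-8 + 45) + 73) + T(-20, 86)) = sqrt(-96 + (29*(-20) + 80*86)) = sqrt(-96 + (-580 + 6880)) = sqrt(-96 + 6300) = sqrt(6204) = 2*sqrt(1551)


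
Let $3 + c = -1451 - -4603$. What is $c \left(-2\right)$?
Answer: $-6298$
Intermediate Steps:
$c = 3149$ ($c = -3 - -3152 = -3 + \left(-1451 + 4603\right) = -3 + 3152 = 3149$)
$c \left(-2\right) = 3149 \left(-2\right) = -6298$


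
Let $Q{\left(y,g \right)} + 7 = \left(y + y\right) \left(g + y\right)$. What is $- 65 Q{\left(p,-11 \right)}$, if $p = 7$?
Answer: $4095$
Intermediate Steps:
$Q{\left(y,g \right)} = -7 + 2 y \left(g + y\right)$ ($Q{\left(y,g \right)} = -7 + \left(y + y\right) \left(g + y\right) = -7 + 2 y \left(g + y\right)$)
$- 65 Q{\left(p,-11 \right)} = - 65 \left(-7 + 2 \cdot 7^{2} + 2 \left(-11\right) 7\right) = - 65 \left(-7 + 2 \cdot 49 - 154\right) = - 65 \left(-7 + 98 - 154\right) = \left(-65\right) \left(-63\right) = 4095$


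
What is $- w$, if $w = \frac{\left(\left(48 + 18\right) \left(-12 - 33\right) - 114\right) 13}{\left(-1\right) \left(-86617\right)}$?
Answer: $\frac{40092}{86617} \approx 0.46287$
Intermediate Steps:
$w = - \frac{40092}{86617}$ ($w = \frac{\left(66 \left(-45\right) - 114\right) 13}{86617} = \left(-2970 - 114\right) 13 \cdot \frac{1}{86617} = \left(-3084\right) 13 \cdot \frac{1}{86617} = \left(-40092\right) \frac{1}{86617} = - \frac{40092}{86617} \approx -0.46287$)
$- w = \left(-1\right) \left(- \frac{40092}{86617}\right) = \frac{40092}{86617}$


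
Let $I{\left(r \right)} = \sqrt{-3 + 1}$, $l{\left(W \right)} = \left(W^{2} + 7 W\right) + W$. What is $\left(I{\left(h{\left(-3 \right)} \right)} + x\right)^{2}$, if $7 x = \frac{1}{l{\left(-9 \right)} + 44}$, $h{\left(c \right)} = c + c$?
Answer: $- \frac{275281}{137641} + \frac{2 i \sqrt{2}}{371} \approx -2.0 + 0.0076238 i$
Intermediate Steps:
$h{\left(c \right)} = 2 c$
$l{\left(W \right)} = W^{2} + 8 W$
$I{\left(r \right)} = i \sqrt{2}$ ($I{\left(r \right)} = \sqrt{-2} = i \sqrt{2}$)
$x = \frac{1}{371}$ ($x = \frac{1}{7 \left(- 9 \left(8 - 9\right) + 44\right)} = \frac{1}{7 \left(\left(-9\right) \left(-1\right) + 44\right)} = \frac{1}{7 \left(9 + 44\right)} = \frac{1}{7 \cdot 53} = \frac{1}{7} \cdot \frac{1}{53} = \frac{1}{371} \approx 0.0026954$)
$\left(I{\left(h{\left(-3 \right)} \right)} + x\right)^{2} = \left(i \sqrt{2} + \frac{1}{371}\right)^{2} = \left(\frac{1}{371} + i \sqrt{2}\right)^{2}$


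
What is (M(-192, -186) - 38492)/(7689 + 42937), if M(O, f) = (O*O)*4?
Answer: 54482/25313 ≈ 2.1523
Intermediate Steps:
M(O, f) = 4*O² (M(O, f) = O²*4 = 4*O²)
(M(-192, -186) - 38492)/(7689 + 42937) = (4*(-192)² - 38492)/(7689 + 42937) = (4*36864 - 38492)/50626 = (147456 - 38492)*(1/50626) = 108964*(1/50626) = 54482/25313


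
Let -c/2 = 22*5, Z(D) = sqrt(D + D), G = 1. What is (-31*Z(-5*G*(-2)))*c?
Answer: 13640*sqrt(5) ≈ 30500.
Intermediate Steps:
Z(D) = sqrt(2)*sqrt(D) (Z(D) = sqrt(2*D) = sqrt(2)*sqrt(D))
c = -220 (c = -44*5 = -2*110 = -220)
(-31*Z(-5*G*(-2)))*c = -31*sqrt(2)*sqrt(-5*1*(-2))*(-220) = -31*sqrt(2)*sqrt(-5*(-2))*(-220) = -31*sqrt(2)*sqrt(10)*(-220) = -62*sqrt(5)*(-220) = 13640*sqrt(5)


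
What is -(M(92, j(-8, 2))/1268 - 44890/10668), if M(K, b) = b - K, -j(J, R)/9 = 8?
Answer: 7333759/1690878 ≈ 4.3372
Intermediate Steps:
j(J, R) = -72 (j(J, R) = -9*8 = -72)
-(M(92, j(-8, 2))/1268 - 44890/10668) = -((-72 - 1*92)/1268 - 44890/10668) = -((-72 - 92)*(1/1268) - 44890*1/10668) = -(-164*1/1268 - 22445/5334) = -(-41/317 - 22445/5334) = -1*(-7333759/1690878) = 7333759/1690878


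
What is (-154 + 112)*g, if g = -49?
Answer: 2058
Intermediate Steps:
(-154 + 112)*g = (-154 + 112)*(-49) = -42*(-49) = 2058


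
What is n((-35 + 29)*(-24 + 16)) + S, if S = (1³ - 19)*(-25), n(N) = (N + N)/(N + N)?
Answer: 451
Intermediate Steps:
n(N) = 1 (n(N) = (2*N)/((2*N)) = (2*N)*(1/(2*N)) = 1)
S = 450 (S = (1 - 19)*(-25) = -18*(-25) = 450)
n((-35 + 29)*(-24 + 16)) + S = 1 + 450 = 451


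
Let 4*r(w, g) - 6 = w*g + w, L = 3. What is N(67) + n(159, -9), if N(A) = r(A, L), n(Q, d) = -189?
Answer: -241/2 ≈ -120.50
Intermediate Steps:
r(w, g) = 3/2 + w/4 + g*w/4 (r(w, g) = 3/2 + (w*g + w)/4 = 3/2 + (g*w + w)/4 = 3/2 + (w + g*w)/4 = 3/2 + (w/4 + g*w/4) = 3/2 + w/4 + g*w/4)
N(A) = 3/2 + A (N(A) = 3/2 + A/4 + (¼)*3*A = 3/2 + A/4 + 3*A/4 = 3/2 + A)
N(67) + n(159, -9) = (3/2 + 67) - 189 = 137/2 - 189 = -241/2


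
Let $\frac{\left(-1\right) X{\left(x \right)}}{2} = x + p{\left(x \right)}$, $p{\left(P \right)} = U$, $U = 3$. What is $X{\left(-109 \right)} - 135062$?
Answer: $-134850$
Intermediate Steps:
$p{\left(P \right)} = 3$
$X{\left(x \right)} = -6 - 2 x$ ($X{\left(x \right)} = - 2 \left(x + 3\right) = - 2 \left(3 + x\right) = -6 - 2 x$)
$X{\left(-109 \right)} - 135062 = \left(-6 - -218\right) - 135062 = \left(-6 + 218\right) - 135062 = 212 - 135062 = -134850$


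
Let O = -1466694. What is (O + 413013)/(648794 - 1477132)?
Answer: 1053681/828338 ≈ 1.2720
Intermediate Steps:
(O + 413013)/(648794 - 1477132) = (-1466694 + 413013)/(648794 - 1477132) = -1053681/(-828338) = -1053681*(-1/828338) = 1053681/828338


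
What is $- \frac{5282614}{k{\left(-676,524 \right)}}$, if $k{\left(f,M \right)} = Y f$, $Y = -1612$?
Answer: $- \frac{2641307}{544856} \approx -4.8477$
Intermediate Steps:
$k{\left(f,M \right)} = - 1612 f$
$- \frac{5282614}{k{\left(-676,524 \right)}} = - \frac{5282614}{\left(-1612\right) \left(-676\right)} = - \frac{5282614}{1089712} = \left(-5282614\right) \frac{1}{1089712} = - \frac{2641307}{544856}$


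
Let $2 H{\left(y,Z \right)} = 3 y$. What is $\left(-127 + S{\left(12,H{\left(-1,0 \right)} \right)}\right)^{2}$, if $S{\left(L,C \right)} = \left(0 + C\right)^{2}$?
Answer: $\frac{249001}{16} \approx 15563.0$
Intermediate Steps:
$H{\left(y,Z \right)} = \frac{3 y}{2}$
$S{\left(L,C \right)} = C^{2}$
$\left(-127 + S{\left(12,H{\left(-1,0 \right)} \right)}\right)^{2} = \left(-127 + \left(\frac{3}{2} \left(-1\right)\right)^{2}\right)^{2} = \left(-127 + \left(- \frac{3}{2}\right)^{2}\right)^{2} = \left(-127 + \frac{9}{4}\right)^{2} = \left(- \frac{499}{4}\right)^{2} = \frac{249001}{16}$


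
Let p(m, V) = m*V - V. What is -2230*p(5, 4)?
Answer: -35680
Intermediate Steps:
p(m, V) = -V + V*m (p(m, V) = V*m - V = -V + V*m)
-2230*p(5, 4) = -8920*(-1 + 5) = -8920*4 = -2230*16 = -35680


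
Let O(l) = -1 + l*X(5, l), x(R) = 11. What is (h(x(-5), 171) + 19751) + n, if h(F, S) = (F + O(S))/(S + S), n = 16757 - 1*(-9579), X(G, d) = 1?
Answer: 15761935/342 ≈ 46088.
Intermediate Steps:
O(l) = -1 + l (O(l) = -1 + l*1 = -1 + l)
n = 26336 (n = 16757 + 9579 = 26336)
h(F, S) = (-1 + F + S)/(2*S) (h(F, S) = (F + (-1 + S))/(S + S) = (-1 + F + S)/((2*S)) = (-1 + F + S)*(1/(2*S)) = (-1 + F + S)/(2*S))
(h(x(-5), 171) + 19751) + n = ((½)*(-1 + 11 + 171)/171 + 19751) + 26336 = ((½)*(1/171)*181 + 19751) + 26336 = (181/342 + 19751) + 26336 = 6755023/342 + 26336 = 15761935/342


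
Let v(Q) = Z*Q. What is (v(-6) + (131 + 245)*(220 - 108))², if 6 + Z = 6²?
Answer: 1758292624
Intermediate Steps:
Z = 30 (Z = -6 + 6² = -6 + 36 = 30)
v(Q) = 30*Q
(v(-6) + (131 + 245)*(220 - 108))² = (30*(-6) + (131 + 245)*(220 - 108))² = (-180 + 376*112)² = (-180 + 42112)² = 41932² = 1758292624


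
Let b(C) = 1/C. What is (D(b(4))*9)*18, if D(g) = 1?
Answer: 162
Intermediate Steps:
(D(b(4))*9)*18 = (1*9)*18 = 9*18 = 162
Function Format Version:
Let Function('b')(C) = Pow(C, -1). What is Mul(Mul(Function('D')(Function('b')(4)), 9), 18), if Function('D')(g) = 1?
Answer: 162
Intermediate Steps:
Mul(Mul(Function('D')(Function('b')(4)), 9), 18) = Mul(Mul(1, 9), 18) = Mul(9, 18) = 162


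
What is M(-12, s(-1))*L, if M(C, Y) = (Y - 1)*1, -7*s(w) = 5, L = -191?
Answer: 2292/7 ≈ 327.43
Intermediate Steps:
s(w) = -5/7 (s(w) = -⅐*5 = -5/7)
M(C, Y) = -1 + Y (M(C, Y) = (-1 + Y)*1 = -1 + Y)
M(-12, s(-1))*L = (-1 - 5/7)*(-191) = -12/7*(-191) = 2292/7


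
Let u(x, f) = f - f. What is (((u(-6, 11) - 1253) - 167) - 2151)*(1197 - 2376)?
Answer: 4210209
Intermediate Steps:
u(x, f) = 0
(((u(-6, 11) - 1253) - 167) - 2151)*(1197 - 2376) = (((0 - 1253) - 167) - 2151)*(1197 - 2376) = ((-1253 - 167) - 2151)*(-1179) = (-1420 - 2151)*(-1179) = -3571*(-1179) = 4210209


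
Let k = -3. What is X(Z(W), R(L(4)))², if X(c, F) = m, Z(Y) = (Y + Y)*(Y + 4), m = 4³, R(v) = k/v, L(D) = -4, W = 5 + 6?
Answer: 4096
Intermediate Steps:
W = 11
R(v) = -3/v
m = 64
Z(Y) = 2*Y*(4 + Y) (Z(Y) = (2*Y)*(4 + Y) = 2*Y*(4 + Y))
X(c, F) = 64
X(Z(W), R(L(4)))² = 64² = 4096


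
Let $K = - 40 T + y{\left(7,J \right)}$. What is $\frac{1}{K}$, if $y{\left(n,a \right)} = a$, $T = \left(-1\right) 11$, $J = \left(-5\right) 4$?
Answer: $\frac{1}{420} \approx 0.002381$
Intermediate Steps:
$J = -20$
$T = -11$
$K = 420$ ($K = \left(-40\right) \left(-11\right) - 20 = 440 - 20 = 420$)
$\frac{1}{K} = \frac{1}{420}$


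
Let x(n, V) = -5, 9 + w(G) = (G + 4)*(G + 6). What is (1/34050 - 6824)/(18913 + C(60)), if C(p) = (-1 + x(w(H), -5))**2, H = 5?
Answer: -232357199/645213450 ≈ -0.36012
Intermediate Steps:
w(G) = -9 + (4 + G)*(6 + G) (w(G) = -9 + (G + 4)*(G + 6) = -9 + (4 + G)*(6 + G))
C(p) = 36 (C(p) = (-1 - 5)**2 = (-6)**2 = 36)
(1/34050 - 6824)/(18913 + C(60)) = (1/34050 - 6824)/(18913 + 36) = (1/34050 - 6824)/18949 = -232357199/34050*1/18949 = -232357199/645213450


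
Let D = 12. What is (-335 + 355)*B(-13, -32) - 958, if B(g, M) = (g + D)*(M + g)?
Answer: -58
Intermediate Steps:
B(g, M) = (12 + g)*(M + g) (B(g, M) = (g + 12)*(M + g) = (12 + g)*(M + g))
(-335 + 355)*B(-13, -32) - 958 = (-335 + 355)*((-13)² + 12*(-32) + 12*(-13) - 32*(-13)) - 958 = 20*(169 - 384 - 156 + 416) - 958 = 20*45 - 958 = 900 - 958 = -58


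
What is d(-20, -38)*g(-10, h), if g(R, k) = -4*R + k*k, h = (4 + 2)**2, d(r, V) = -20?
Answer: -26720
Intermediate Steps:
h = 36 (h = 6**2 = 36)
g(R, k) = k**2 - 4*R (g(R, k) = -4*R + k**2 = k**2 - 4*R)
d(-20, -38)*g(-10, h) = -20*(36**2 - 4*(-10)) = -20*(1296 + 40) = -20*1336 = -26720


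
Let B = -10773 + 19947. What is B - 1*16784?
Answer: -7610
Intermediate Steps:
B = 9174
B - 1*16784 = 9174 - 1*16784 = 9174 - 16784 = -7610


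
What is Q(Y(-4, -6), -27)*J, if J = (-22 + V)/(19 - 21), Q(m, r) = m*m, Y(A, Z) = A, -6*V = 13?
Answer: 580/3 ≈ 193.33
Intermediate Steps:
V = -13/6 (V = -⅙*13 = -13/6 ≈ -2.1667)
Q(m, r) = m²
J = 145/12 (J = (-22 - 13/6)/(19 - 21) = -145/6/(-2) = -145/6*(-½) = 145/12 ≈ 12.083)
Q(Y(-4, -6), -27)*J = (-4)²*(145/12) = 16*(145/12) = 580/3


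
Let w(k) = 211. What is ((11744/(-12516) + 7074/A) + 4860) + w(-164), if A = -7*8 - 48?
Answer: 813872323/162708 ≈ 5002.0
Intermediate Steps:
A = -104 (A = -56 - 48 = -104)
((11744/(-12516) + 7074/A) + 4860) + w(-164) = ((11744/(-12516) + 7074/(-104)) + 4860) + 211 = ((11744*(-1/12516) + 7074*(-1/104)) + 4860) + 211 = ((-2936/3129 - 3537/52) + 4860) + 211 = (-11219945/162708 + 4860) + 211 = 779540935/162708 + 211 = 813872323/162708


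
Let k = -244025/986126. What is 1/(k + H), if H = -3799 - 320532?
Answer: -986126/319831475731 ≈ -3.0833e-6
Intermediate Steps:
k = -244025/986126 (k = -244025*1/986126 = -244025/986126 ≈ -0.24746)
H = -324331
1/(k + H) = 1/(-244025/986126 - 324331) = 1/(-319831475731/986126) = -986126/319831475731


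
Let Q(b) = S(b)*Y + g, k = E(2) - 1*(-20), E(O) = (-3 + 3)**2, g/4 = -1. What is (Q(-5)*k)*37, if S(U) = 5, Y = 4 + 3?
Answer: 22940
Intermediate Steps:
Y = 7
g = -4 (g = 4*(-1) = -4)
E(O) = 0 (E(O) = 0**2 = 0)
k = 20 (k = 0 - 1*(-20) = 0 + 20 = 20)
Q(b) = 31 (Q(b) = 5*7 - 4 = 35 - 4 = 31)
(Q(-5)*k)*37 = (31*20)*37 = 620*37 = 22940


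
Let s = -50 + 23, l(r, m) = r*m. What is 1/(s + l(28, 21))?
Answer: 1/561 ≈ 0.0017825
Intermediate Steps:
l(r, m) = m*r
s = -27
1/(s + l(28, 21)) = 1/(-27 + 21*28) = 1/(-27 + 588) = 1/561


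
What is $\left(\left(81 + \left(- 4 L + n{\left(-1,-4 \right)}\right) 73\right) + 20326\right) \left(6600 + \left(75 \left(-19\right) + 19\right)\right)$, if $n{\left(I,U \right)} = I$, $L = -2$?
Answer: $108648092$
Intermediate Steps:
$\left(\left(81 + \left(- 4 L + n{\left(-1,-4 \right)}\right) 73\right) + 20326\right) \left(6600 + \left(75 \left(-19\right) + 19\right)\right) = \left(\left(81 + \left(\left(-4\right) \left(-2\right) - 1\right) 73\right) + 20326\right) \left(6600 + \left(75 \left(-19\right) + 19\right)\right) = \left(\left(81 + \left(8 - 1\right) 73\right) + 20326\right) \left(6600 + \left(-1425 + 19\right)\right) = \left(\left(81 + 7 \cdot 73\right) + 20326\right) \left(6600 - 1406\right) = \left(\left(81 + 511\right) + 20326\right) 5194 = \left(592 + 20326\right) 5194 = 20918 \cdot 5194 = 108648092$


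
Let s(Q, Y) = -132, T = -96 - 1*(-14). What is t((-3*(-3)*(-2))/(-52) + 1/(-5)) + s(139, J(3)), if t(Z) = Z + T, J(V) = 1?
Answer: -27801/130 ≈ -213.85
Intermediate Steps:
T = -82 (T = -96 + 14 = -82)
t(Z) = -82 + Z (t(Z) = Z - 82 = -82 + Z)
t((-3*(-3)*(-2))/(-52) + 1/(-5)) + s(139, J(3)) = (-82 + ((-3*(-3)*(-2))/(-52) + 1/(-5))) - 132 = (-82 + ((9*(-2))*(-1/52) + 1*(-1/5))) - 132 = (-82 + (-18*(-1/52) - 1/5)) - 132 = (-82 + (9/26 - 1/5)) - 132 = (-82 + 19/130) - 132 = -10641/130 - 132 = -27801/130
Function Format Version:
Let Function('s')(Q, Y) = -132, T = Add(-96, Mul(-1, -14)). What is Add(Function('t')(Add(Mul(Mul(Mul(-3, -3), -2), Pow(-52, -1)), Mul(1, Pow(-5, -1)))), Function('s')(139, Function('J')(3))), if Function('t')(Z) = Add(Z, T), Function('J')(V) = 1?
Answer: Rational(-27801, 130) ≈ -213.85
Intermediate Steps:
T = -82 (T = Add(-96, 14) = -82)
Function('t')(Z) = Add(-82, Z) (Function('t')(Z) = Add(Z, -82) = Add(-82, Z))
Add(Function('t')(Add(Mul(Mul(Mul(-3, -3), -2), Pow(-52, -1)), Mul(1, Pow(-5, -1)))), Function('s')(139, Function('J')(3))) = Add(Add(-82, Add(Mul(Mul(Mul(-3, -3), -2), Pow(-52, -1)), Mul(1, Pow(-5, -1)))), -132) = Add(Add(-82, Add(Mul(Mul(9, -2), Rational(-1, 52)), Mul(1, Rational(-1, 5)))), -132) = Add(Add(-82, Add(Mul(-18, Rational(-1, 52)), Rational(-1, 5))), -132) = Add(Add(-82, Add(Rational(9, 26), Rational(-1, 5))), -132) = Add(Add(-82, Rational(19, 130)), -132) = Add(Rational(-10641, 130), -132) = Rational(-27801, 130)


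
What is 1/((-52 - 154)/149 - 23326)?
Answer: -149/3475780 ≈ -4.2868e-5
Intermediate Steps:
1/((-52 - 154)/149 - 23326) = 1/((1/149)*(-206) - 23326) = 1/(-206/149 - 23326) = 1/(-3475780/149) = -149/3475780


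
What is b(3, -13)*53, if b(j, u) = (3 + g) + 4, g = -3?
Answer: 212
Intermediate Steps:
b(j, u) = 4 (b(j, u) = (3 - 3) + 4 = 0 + 4 = 4)
b(3, -13)*53 = 4*53 = 212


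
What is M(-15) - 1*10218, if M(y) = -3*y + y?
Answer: -10188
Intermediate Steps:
M(y) = -2*y
M(-15) - 1*10218 = -2*(-15) - 1*10218 = 30 - 10218 = -10188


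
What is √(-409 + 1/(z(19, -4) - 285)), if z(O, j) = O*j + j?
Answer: I*√54489390/365 ≈ 20.224*I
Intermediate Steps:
z(O, j) = j + O*j
√(-409 + 1/(z(19, -4) - 285)) = √(-409 + 1/(-4*(1 + 19) - 285)) = √(-409 + 1/(-4*20 - 285)) = √(-409 + 1/(-80 - 285)) = √(-409 + 1/(-365)) = √(-409 - 1/365) = √(-149286/365) = I*√54489390/365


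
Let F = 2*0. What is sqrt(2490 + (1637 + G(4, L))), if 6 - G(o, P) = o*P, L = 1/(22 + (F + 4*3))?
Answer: sqrt(1194403)/17 ≈ 64.287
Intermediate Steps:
F = 0
L = 1/34 (L = 1/(22 + (0 + 4*3)) = 1/(22 + (0 + 12)) = 1/(22 + 12) = 1/34 ≈ 0.029412)
G(o, P) = 6 - P*o (G(o, P) = 6 - o*P = 6 - P*o)
sqrt(2490 + (1637 + G(4, L))) = sqrt(2490 + (1637 + (6 - 1*1/34*4))) = sqrt(2490 + (1637 + (6 - 2/17))) = sqrt(2490 + (1637 + 100/17)) = sqrt(2490 + 27929/17) = sqrt(70259/17) = sqrt(1194403)/17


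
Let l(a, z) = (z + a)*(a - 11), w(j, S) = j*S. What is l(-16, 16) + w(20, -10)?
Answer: -200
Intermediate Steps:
w(j, S) = S*j
l(a, z) = (-11 + a)*(a + z) (l(a, z) = (a + z)*(-11 + a) = (-11 + a)*(a + z))
l(-16, 16) + w(20, -10) = ((-16)**2 - 11*(-16) - 11*16 - 16*16) - 10*20 = (256 + 176 - 176 - 256) - 200 = 0 - 200 = -200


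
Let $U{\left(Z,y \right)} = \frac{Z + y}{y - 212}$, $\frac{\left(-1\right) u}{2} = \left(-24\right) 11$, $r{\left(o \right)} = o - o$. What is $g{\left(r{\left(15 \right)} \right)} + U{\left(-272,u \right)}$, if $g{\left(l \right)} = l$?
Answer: $\frac{64}{79} \approx 0.81013$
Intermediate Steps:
$r{\left(o \right)} = 0$
$u = 528$ ($u = - 2 \left(\left(-24\right) 11\right) = \left(-2\right) \left(-264\right) = 528$)
$U{\left(Z,y \right)} = \frac{Z + y}{-212 + y}$
$g{\left(r{\left(15 \right)} \right)} + U{\left(-272,u \right)} = 0 + \frac{-272 + 528}{-212 + 528} = 0 + \frac{1}{316} \cdot 256 = 0 + \frac{64}{79} = \frac{64}{79}$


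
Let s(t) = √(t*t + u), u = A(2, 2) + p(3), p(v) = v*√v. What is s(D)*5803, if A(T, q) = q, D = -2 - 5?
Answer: 5803*√(51 + 3*√3) ≈ 43502.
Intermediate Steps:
p(v) = v^(3/2)
D = -7
u = 2 + 3*√3 (u = 2 + 3^(3/2) = 2 + 3*√3 ≈ 7.1962)
s(t) = √(2 + t² + 3*√3) (s(t) = √(t*t + (2 + 3*√3)) = √(t² + (2 + 3*√3)) = √(2 + t² + 3*√3))
s(D)*5803 = √(2 + (-7)² + 3*√3)*5803 = √(2 + 49 + 3*√3)*5803 = √(51 + 3*√3)*5803 = 5803*√(51 + 3*√3)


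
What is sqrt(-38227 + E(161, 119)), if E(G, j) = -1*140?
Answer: 21*I*sqrt(87) ≈ 195.88*I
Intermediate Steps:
E(G, j) = -140
sqrt(-38227 + E(161, 119)) = sqrt(-38227 - 140) = sqrt(-38367) = 21*I*sqrt(87)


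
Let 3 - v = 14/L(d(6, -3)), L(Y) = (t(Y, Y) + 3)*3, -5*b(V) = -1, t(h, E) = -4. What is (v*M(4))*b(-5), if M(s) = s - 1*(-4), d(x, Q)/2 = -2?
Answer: 184/15 ≈ 12.267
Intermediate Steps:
b(V) = 1/5 (b(V) = -1/5*(-1) = 1/5)
d(x, Q) = -4 (d(x, Q) = 2*(-2) = -4)
L(Y) = -3 (L(Y) = (-4 + 3)*3 = -1*3 = -3)
M(s) = 4 + s (M(s) = s + 4 = 4 + s)
v = 23/3 (v = 3 - 14/(-3) = 3 - 14*(-1)/3 = 3 - 1*(-14/3) = 3 + 14/3 = 23/3 ≈ 7.6667)
(v*M(4))*b(-5) = (23*(4 + 4)/3)*(1/5) = ((23/3)*8)*(1/5) = (184/3)*(1/5) = 184/15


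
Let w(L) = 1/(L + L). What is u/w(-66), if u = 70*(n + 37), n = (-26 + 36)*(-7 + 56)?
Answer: -4869480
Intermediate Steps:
w(L) = 1/(2*L)
n = 490 (n = 10*49 = 490)
u = 36890 (u = 70*(490 + 37) = 70*527 = 36890)
u/w(-66) = 36890/(((1/2)/(-66))) = 36890/(((1/2)*(-1/66))) = 36890/(-1/132) = 36890*(-132) = -4869480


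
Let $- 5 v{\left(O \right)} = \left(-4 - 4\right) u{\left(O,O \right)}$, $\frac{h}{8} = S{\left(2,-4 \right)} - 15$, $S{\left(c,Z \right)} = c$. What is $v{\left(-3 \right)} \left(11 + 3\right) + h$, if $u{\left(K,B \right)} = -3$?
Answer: $- \frac{856}{5} \approx -171.2$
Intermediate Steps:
$h = -104$ ($h = 8 \left(2 - 15\right) = 8 \left(-13\right) = -104$)
$v{\left(O \right)} = - \frac{24}{5}$ ($v{\left(O \right)} = - \frac{\left(-4 - 4\right) \left(-3\right)}{5} = - \frac{\left(-8\right) \left(-3\right)}{5} = \left(- \frac{1}{5}\right) 24 = - \frac{24}{5}$)
$v{\left(-3 \right)} \left(11 + 3\right) + h = - \frac{24 \left(11 + 3\right)}{5} - 104 = \left(- \frac{24}{5}\right) 14 - 104 = - \frac{336}{5} - 104 = - \frac{856}{5}$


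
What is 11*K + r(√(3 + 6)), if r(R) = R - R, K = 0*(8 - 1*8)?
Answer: 0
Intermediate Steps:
K = 0 (K = 0*(8 - 8) = 0*0 = 0)
r(R) = 0
11*K + r(√(3 + 6)) = 11*0 + 0 = 0 + 0 = 0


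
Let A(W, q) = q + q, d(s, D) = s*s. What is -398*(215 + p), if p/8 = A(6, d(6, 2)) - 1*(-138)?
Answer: -754210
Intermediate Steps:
d(s, D) = s²
A(W, q) = 2*q
p = 1680 (p = 8*(2*6² - 1*(-138)) = 8*(2*36 + 138) = 8*(72 + 138) = 8*210 = 1680)
-398*(215 + p) = -398*(215 + 1680) = -398*1895 = -754210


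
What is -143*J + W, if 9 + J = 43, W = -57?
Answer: -4919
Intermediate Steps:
J = 34 (J = -9 + 43 = 34)
-143*J + W = -143*34 - 57 = -4862 - 57 = -4919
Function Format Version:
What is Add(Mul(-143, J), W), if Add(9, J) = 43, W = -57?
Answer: -4919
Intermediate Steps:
J = 34 (J = Add(-9, 43) = 34)
Add(Mul(-143, J), W) = Add(Mul(-143, 34), -57) = Add(-4862, -57) = -4919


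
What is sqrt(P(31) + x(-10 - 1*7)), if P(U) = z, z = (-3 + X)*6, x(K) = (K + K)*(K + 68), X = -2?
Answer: 42*I ≈ 42.0*I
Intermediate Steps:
x(K) = 2*K*(68 + K) (x(K) = (2*K)*(68 + K) = 2*K*(68 + K))
z = -30 (z = (-3 - 2)*6 = -5*6 = -30)
P(U) = -30
sqrt(P(31) + x(-10 - 1*7)) = sqrt(-30 + 2*(-10 - 1*7)*(68 + (-10 - 1*7))) = sqrt(-30 + 2*(-10 - 7)*(68 + (-10 - 7))) = sqrt(-30 + 2*(-17)*(68 - 17)) = sqrt(-30 + 2*(-17)*51) = sqrt(-30 - 1734) = sqrt(-1764) = 42*I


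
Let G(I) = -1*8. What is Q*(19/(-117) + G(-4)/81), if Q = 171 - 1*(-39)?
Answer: -19250/351 ≈ -54.843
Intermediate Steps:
Q = 210 (Q = 171 + 39 = 210)
G(I) = -8
Q*(19/(-117) + G(-4)/81) = 210*(19/(-117) - 8/81) = 210*(19*(-1/117) - 8*1/81) = 210*(-19/117 - 8/81) = 210*(-275/1053) = -19250/351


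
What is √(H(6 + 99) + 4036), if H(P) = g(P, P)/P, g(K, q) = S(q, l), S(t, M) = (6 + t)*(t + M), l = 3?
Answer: 2*√1270990/35 ≈ 64.422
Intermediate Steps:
S(t, M) = (6 + t)*(M + t)
g(K, q) = 18 + q² + 9*q (g(K, q) = q² + 6*3 + 6*q + 3*q = q² + 18 + 6*q + 3*q = 18 + q² + 9*q)
H(P) = (18 + P² + 9*P)/P
√(H(6 + 99) + 4036) = √((9 + (6 + 99) + 18/(6 + 99)) + 4036) = √((9 + 105 + 18/105) + 4036) = √((9 + 105 + 18*(1/105)) + 4036) = √((9 + 105 + 6/35) + 4036) = √(3996/35 + 4036) = √(145256/35) = 2*√1270990/35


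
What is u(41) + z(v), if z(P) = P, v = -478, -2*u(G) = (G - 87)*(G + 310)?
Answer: 7595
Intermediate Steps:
u(G) = -(-87 + G)*(310 + G)/2 (u(G) = -(G - 87)*(G + 310)/2 = -(-87 + G)*(310 + G)/2)
u(41) + z(v) = (13485 - 223/2*41 - 1/2*41**2) - 478 = (13485 - 9143/2 - 1/2*1681) - 478 = (13485 - 9143/2 - 1681/2) - 478 = 8073 - 478 = 7595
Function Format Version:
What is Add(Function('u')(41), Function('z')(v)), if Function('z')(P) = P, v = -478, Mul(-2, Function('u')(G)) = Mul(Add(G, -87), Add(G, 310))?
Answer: 7595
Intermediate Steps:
Function('u')(G) = Mul(Rational(-1, 2), Add(-87, G), Add(310, G)) (Function('u')(G) = Mul(Rational(-1, 2), Mul(Add(G, -87), Add(G, 310))) = Mul(Rational(-1, 2), Mul(Add(-87, G), Add(310, G))) = Mul(Rational(-1, 2), Add(-87, G), Add(310, G)))
Add(Function('u')(41), Function('z')(v)) = Add(Add(13485, Mul(Rational(-223, 2), 41), Mul(Rational(-1, 2), Pow(41, 2))), -478) = Add(Add(13485, Rational(-9143, 2), Mul(Rational(-1, 2), 1681)), -478) = Add(Add(13485, Rational(-9143, 2), Rational(-1681, 2)), -478) = Add(8073, -478) = 7595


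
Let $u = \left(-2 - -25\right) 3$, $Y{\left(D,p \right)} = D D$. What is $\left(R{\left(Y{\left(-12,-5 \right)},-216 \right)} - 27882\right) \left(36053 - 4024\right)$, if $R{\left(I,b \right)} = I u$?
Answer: $-574792434$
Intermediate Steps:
$Y{\left(D,p \right)} = D^{2}$
$u = 69$ ($u = \left(-2 + 25\right) 3 = 23 \cdot 3 = 69$)
$R{\left(I,b \right)} = 69 I$ ($R{\left(I,b \right)} = I 69 = 69 I$)
$\left(R{\left(Y{\left(-12,-5 \right)},-216 \right)} - 27882\right) \left(36053 - 4024\right) = \left(69 \left(-12\right)^{2} - 27882\right) \left(36053 - 4024\right) = \left(69 \cdot 144 - 27882\right) 32029 = \left(9936 - 27882\right) 32029 = \left(-17946\right) 32029 = -574792434$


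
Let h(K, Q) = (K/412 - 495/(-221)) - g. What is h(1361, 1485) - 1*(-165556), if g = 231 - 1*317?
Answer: 15082540105/91052 ≈ 1.6565e+5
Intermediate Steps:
g = -86 (g = 231 - 317 = -86)
h(K, Q) = 19501/221 + K/412 (h(K, Q) = (K/412 - 495/(-221)) - 1*(-86) = (K*(1/412) - 495*(-1/221)) + 86 = (K/412 + 495/221) + 86 = (495/221 + K/412) + 86 = 19501/221 + K/412)
h(1361, 1485) - 1*(-165556) = (19501/221 + (1/412)*1361) - 1*(-165556) = (19501/221 + 1361/412) + 165556 = 8335193/91052 + 165556 = 15082540105/91052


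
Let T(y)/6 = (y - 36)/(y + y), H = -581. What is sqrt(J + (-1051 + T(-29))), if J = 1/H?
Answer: I*sqrt(296458711017)/16849 ≈ 32.315*I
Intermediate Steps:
T(y) = 3*(-36 + y)/y (T(y) = 6*((y - 36)/(y + y)) = 6*((-36 + y)/((2*y))) = 6*((-36 + y)*(1/(2*y))) = 6*((-36 + y)/(2*y)) = 3*(-36 + y)/y)
J = -1/581 (J = 1/(-581) = -1/581 ≈ -0.0017212)
sqrt(J + (-1051 + T(-29))) = sqrt(-1/581 + (-1051 + (3 - 108/(-29)))) = sqrt(-1/581 + (-1051 + (3 - 108*(-1/29)))) = sqrt(-1/581 + (-1051 + (3 + 108/29))) = sqrt(-1/581 + (-1051 + 195/29)) = sqrt(-1/581 - 30284/29) = sqrt(-17595033/16849) = I*sqrt(296458711017)/16849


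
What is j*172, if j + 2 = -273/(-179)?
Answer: -14620/179 ≈ -81.676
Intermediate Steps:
j = -85/179 (j = -2 - 273/(-179) = -2 - 273*(-1/179) = -2 + 273/179 = -85/179 ≈ -0.47486)
j*172 = -85/179*172 = -14620/179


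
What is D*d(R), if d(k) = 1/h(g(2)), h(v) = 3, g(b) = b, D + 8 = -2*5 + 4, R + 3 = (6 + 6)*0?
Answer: -14/3 ≈ -4.6667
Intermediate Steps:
R = -3 (R = -3 + (6 + 6)*0 = -3 + 12*0 = -3 + 0 = -3)
D = -14 (D = -8 + (-2*5 + 4) = -8 + (-10 + 4) = -8 - 6 = -14)
d(k) = ⅓ (d(k) = 1/3 = ⅓)
D*d(R) = -14*⅓ = -14/3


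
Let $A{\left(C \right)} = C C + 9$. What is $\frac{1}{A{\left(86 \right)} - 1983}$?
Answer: $\frac{1}{5422} \approx 0.00018443$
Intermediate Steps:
$A{\left(C \right)} = 9 + C^{2}$ ($A{\left(C \right)} = C^{2} + 9 = 9 + C^{2}$)
$\frac{1}{A{\left(86 \right)} - 1983} = \frac{1}{\left(9 + 86^{2}\right) - 1983} = \frac{1}{\left(9 + 7396\right) - 1983} = \frac{1}{7405 - 1983} = \frac{1}{5422}$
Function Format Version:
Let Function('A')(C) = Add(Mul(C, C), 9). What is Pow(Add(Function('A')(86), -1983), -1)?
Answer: Rational(1, 5422) ≈ 0.00018443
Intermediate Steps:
Function('A')(C) = Add(9, Pow(C, 2)) (Function('A')(C) = Add(Pow(C, 2), 9) = Add(9, Pow(C, 2)))
Pow(Add(Function('A')(86), -1983), -1) = Pow(Add(Add(9, Pow(86, 2)), -1983), -1) = Pow(Add(Add(9, 7396), -1983), -1) = Pow(Add(7405, -1983), -1) = Pow(5422, -1) = Rational(1, 5422)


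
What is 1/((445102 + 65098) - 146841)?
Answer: 1/363359 ≈ 2.7521e-6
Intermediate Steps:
1/((445102 + 65098) - 146841) = 1/(510200 - 146841) = 1/363359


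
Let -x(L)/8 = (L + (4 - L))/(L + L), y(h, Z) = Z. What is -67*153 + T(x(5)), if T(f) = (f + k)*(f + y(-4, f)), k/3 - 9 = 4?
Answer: -262003/25 ≈ -10480.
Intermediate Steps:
k = 39 (k = 27 + 3*4 = 27 + 12 = 39)
x(L) = -16/L (x(L) = -8*(L + (4 - L))/(L + L) = -32/(2*L) = -32*1/(2*L) = -16/L)
T(f) = 2*f*(39 + f) (T(f) = (f + 39)*(f + f) = (39 + f)*(2*f) = 2*f*(39 + f))
-67*153 + T(x(5)) = -67*153 + 2*(-16/5)*(39 - 16/5) = -10251 + 2*(-16*1/5)*(39 - 16*1/5) = -10251 + 2*(-16/5)*(39 - 16/5) = -10251 + 2*(-16/5)*(179/5) = -10251 - 5728/25 = -262003/25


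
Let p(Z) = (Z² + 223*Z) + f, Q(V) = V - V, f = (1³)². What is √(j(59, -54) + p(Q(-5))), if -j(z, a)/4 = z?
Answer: I*√235 ≈ 15.33*I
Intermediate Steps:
f = 1 (f = 1² = 1)
j(z, a) = -4*z
Q(V) = 0
p(Z) = 1 + Z² + 223*Z (p(Z) = (Z² + 223*Z) + 1 = 1 + Z² + 223*Z)
√(j(59, -54) + p(Q(-5))) = √(-4*59 + (1 + 0² + 223*0)) = √(-236 + (1 + 0 + 0)) = √(-236 + 1) = √(-235) = I*√235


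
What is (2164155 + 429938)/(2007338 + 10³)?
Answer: 2594093/2008338 ≈ 1.2917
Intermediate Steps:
(2164155 + 429938)/(2007338 + 10³) = 2594093/(2007338 + 1000) = 2594093/2008338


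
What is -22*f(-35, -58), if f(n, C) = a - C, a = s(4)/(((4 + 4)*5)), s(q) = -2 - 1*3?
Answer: -5093/4 ≈ -1273.3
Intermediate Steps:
s(q) = -5 (s(q) = -2 - 3 = -5)
a = -⅛ (a = -5*1/(5*(4 + 4)) = -5/(8*5) = -5/40 = -5*1/40 = -⅛ ≈ -0.12500)
f(n, C) = -⅛ - C
-22*f(-35, -58) = -22*(-⅛ - 1*(-58)) = -22*(-⅛ + 58) = -22*463/8 = -5093/4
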